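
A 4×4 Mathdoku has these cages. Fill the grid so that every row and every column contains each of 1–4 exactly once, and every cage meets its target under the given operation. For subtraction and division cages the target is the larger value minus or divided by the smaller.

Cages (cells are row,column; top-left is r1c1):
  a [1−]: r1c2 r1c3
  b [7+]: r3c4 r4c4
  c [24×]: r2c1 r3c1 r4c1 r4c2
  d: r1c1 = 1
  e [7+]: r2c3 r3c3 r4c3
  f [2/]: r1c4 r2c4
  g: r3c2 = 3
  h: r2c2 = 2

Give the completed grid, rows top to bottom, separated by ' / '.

1 4 3 2 / 3 2 4 1 / 2 3 1 4 / 4 1 2 3

D is a freebie, so r1c1 = 1.
Cage h is a single given cell, which forces r2c2 = 2.
Cage g is a single given cell, which forces r3c2 = 3.
Row 3 now contains 3; hence r3c4 = 4.
Column 4 already has 4, which forces r4c4 = 3.
3 is placed in column 2, so r1c2 = 4.
The two cells of cage a must have difference 1; hence r1c3 = 3.
Column 4 already has 4; hence r1c4 = 2.
The 4 cells of cage c must have product 24, leaving r2c1 = 3.
Column 4 already has 4, which forces r2c4 = 1.
Row 3 already has 4, so r3c1 = 2.
Row 3 already has 2, which forces r3c3 = 1.
Cage c needs product 24, leaving r4c1 = 4.
Cage c has product 24, which forces r4c2 = 1.
4 is placed in row 4, leaving r4c3 = 2.
Row 2 now contains 1; hence r2c3 = 4.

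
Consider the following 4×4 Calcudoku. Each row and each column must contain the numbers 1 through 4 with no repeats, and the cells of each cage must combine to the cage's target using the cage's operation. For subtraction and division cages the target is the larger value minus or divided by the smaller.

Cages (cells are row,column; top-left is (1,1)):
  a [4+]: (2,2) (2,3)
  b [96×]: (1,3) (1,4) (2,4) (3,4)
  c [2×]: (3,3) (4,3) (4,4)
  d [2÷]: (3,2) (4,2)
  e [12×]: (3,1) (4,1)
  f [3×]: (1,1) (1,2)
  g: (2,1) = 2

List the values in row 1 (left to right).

Cage b needs product 96; hence (1,3) = 4.
Cage g is a single given cell, leaving (2,1) = 2.
Cage c has product 2, which forces (3,3) = 1.
Cage c needs product 2, which forces (4,3) = 2.
The 3 cells of cage c must have product 2; hence (4,4) = 1.
Cage a's pair has sum 4, leaving (2,2) = 1.
Column 3 now contains 1; hence (2,3) = 3.
3 is placed in row 2, leaving (2,4) = 4.
Cage d's pair has quotient 2, which forces (3,2) = 2.
Row 3 already has 2; hence (3,4) = 3.
Row 4 already has 1; hence (4,2) = 4.
Cage f's pair has product 3, leaving (1,1) = 1.
Column 2 already has 1, leaving (1,2) = 3.
Column 4 now contains 3; hence (1,4) = 2.
3 is placed in row 3; hence (3,1) = 4.
Row 4 already has 4, which forces (4,1) = 3.
Filled in: 1 3 4 2 / 2 1 3 4 / 4 2 1 3 / 3 4 2 1.

1 3 4 2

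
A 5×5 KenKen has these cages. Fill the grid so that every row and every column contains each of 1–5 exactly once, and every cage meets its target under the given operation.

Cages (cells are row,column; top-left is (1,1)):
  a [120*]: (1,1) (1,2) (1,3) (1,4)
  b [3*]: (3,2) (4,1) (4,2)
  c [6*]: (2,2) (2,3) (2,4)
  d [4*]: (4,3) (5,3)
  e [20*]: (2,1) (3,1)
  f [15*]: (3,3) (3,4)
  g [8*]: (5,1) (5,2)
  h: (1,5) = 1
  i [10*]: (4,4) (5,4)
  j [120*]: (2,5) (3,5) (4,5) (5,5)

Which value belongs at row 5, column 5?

Cage h is a single given cell, leaving (1,5) = 1.
The 3 cells of cage b must have product 3, which forces (3,2) = 1.
The 3 cells of cage b must have product 3, which forces (4,1) = 1.
Cage b has product 3, which forces (4,2) = 3.
Row 4 now contains 1; hence (4,3) = 4.
Column 3 already has 4, which forces (5,3) = 1.
3 is placed in column 2, so (2,2) = 2.
Cage c needs product 6, leaving (2,3) = 3.
Cage c has product 6; hence (2,4) = 1.
Column 3 already has 3, so (3,3) = 5.
5 is placed in row 3, which forces (3,4) = 3.
Column 2 now contains 2, which forces (5,2) = 4.
Cage a needs product 120; hence (1,1) = 3.
Column 2 now contains 4, which forces (1,2) = 5.
Column 3 now contains 5, which forces (1,3) = 2.
The 4 cells of cage a must have product 120; hence (1,4) = 4.
Cage e's pair has product 20, which forces (2,1) = 5.
Row 2 now contains 5, leaving (2,5) = 4.
5 is placed in row 3, so (3,1) = 4.
4 is placed in column 5, so (3,5) = 2.
2 is placed in column 5, so (4,5) = 5.
Row 5 already has 4; hence (5,1) = 2.
2 is placed in row 5, which forces (5,4) = 5.
Cage j needs product 120, so (5,5) = 3.
Row 4 already has 5, so (4,4) = 2.
Filled in: 3 5 2 4 1 / 5 2 3 1 4 / 4 1 5 3 2 / 1 3 4 2 5 / 2 4 1 5 3.

3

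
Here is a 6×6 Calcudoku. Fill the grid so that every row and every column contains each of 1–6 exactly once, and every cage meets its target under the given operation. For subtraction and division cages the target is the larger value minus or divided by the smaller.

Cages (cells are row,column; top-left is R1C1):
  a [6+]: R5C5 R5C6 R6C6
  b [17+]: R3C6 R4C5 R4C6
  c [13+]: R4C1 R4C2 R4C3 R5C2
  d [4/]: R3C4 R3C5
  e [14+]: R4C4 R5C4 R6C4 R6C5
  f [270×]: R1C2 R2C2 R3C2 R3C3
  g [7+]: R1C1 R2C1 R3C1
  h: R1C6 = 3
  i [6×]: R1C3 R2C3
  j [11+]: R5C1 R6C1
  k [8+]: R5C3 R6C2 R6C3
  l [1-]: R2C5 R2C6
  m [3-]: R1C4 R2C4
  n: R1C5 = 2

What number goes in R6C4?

N is a freebie, so R1C5 = 2.
Cage h is given, leaving R1C6 = 3.
Cage f needs product 270, leaving R3C3 = 3.
Cage b needs sum 17, leaving R3C6 = 6.
Cage b needs sum 17, which forces R4C5 = 6.
Cage b has sum 17; hence R4C6 = 5.
The 4 cells of cage f must have product 270, which forces R1C2 = 6.
Row 1 now contains 6; hence R1C3 = 1.
Cage f needs product 270; hence R2C2 = 3.
Column 3 already has 1; hence R2C3 = 6.
Row 3 already has 6, leaving R3C2 = 5.
5 is placed in column 2, leaving R5C2 = 4.
Row 1 already has 1; hence R1C1 = 4.
Row 1 already has 4; hence R1C4 = 5.
The 4 cells of cage c must have sum 13; hence R4C1 = 3.
Cage c needs sum 13, so R4C2 = 2.
Cage c has sum 13; hence R4C3 = 4.
Row 4 now contains 4, so R4C4 = 1.
Cage a has sum 6; hence R5C5 = 3.
Column 2 now contains 2, leaving R6C2 = 1.
Row 6 now contains 1; hence R6C6 = 2.
1 is placed in column 4; hence R2C4 = 2.
The two cells of cage l must have difference 1, which forces R2C5 = 5.
Column 6 now contains 2, leaving R2C6 = 4.
1 is placed in column 4, so R3C4 = 4.
Cage d needs two cells with quotient 4, leaving R3C5 = 1.
The 3 cells of cage k must have sum 8, leaving R5C3 = 2.
Column 4 now contains 2, which forces R5C4 = 6.
Column 6 now contains 2; hence R5C6 = 1.
2 is placed in row 6, so R6C3 = 5.
6 is placed in column 4, leaving R6C4 = 3.
Column 5 now contains 5, leaving R6C5 = 4.
Row 2 now contains 2, leaving R2C1 = 1.
1 is placed in row 3; hence R3C1 = 2.
Row 5 now contains 6, leaving R5C1 = 5.
5 is placed in row 6, so R6C1 = 6.
Completed grid: 4 6 1 5 2 3 / 1 3 6 2 5 4 / 2 5 3 4 1 6 / 3 2 4 1 6 5 / 5 4 2 6 3 1 / 6 1 5 3 4 2.

3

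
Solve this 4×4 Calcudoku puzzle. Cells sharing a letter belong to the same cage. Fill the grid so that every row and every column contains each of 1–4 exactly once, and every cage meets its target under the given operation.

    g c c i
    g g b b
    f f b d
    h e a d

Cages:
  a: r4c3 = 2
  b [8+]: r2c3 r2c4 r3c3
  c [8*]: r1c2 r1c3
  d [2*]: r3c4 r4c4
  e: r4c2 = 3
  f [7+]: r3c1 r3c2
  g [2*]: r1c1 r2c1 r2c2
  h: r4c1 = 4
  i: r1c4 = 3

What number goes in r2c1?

2

Cage g needs product 2; hence r1c1 = 1.
Cage i is given; hence r1c4 = 3.
The 3 cells of cage g must have product 2, leaving r2c1 = 2.
The 3 cells of cage g must have product 2, leaving r2c2 = 1.
Row 2 now contains 1; hence r2c4 = 4.
Cage h is given, leaving r4c1 = 4.
Cage e is a single given cell, so r4c2 = 3.
Cage a is given, so r4c3 = 2.
2 is placed in row 4, leaving r4c4 = 1.
Cage c's pair has product 8, leaving r1c2 = 2.
Column 3 now contains 2, which forces r1c3 = 4.
Row 2 already has 4, which forces r2c3 = 3.
4 is placed in column 1, leaving r3c1 = 3.
Column 2 already has 3, so r3c2 = 4.
Cage b needs sum 8, so r3c3 = 1.
Column 4 now contains 1, so r3c4 = 2.
Completed grid: 1 2 4 3 / 2 1 3 4 / 3 4 1 2 / 4 3 2 1.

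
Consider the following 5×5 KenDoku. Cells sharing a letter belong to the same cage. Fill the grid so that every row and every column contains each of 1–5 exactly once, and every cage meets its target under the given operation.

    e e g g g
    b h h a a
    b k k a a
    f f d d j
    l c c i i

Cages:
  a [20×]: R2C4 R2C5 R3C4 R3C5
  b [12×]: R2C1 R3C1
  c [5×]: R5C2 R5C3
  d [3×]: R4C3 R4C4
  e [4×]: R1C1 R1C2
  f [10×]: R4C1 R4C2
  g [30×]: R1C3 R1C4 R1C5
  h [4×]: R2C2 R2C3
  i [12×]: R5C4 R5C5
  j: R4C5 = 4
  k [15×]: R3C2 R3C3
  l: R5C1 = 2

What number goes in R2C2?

J is a freebie, so R4C5 = 4.
L is a freebie, leaving R5C1 = 2.
Column 5 already has 4; hence R5C5 = 3.
Column 1 now contains 2, leaving R4C1 = 5.
The two cells of cage f must have product 10, so R4C2 = 2.
Row 5 now contains 3; hence R5C4 = 4.
In row 2, 3 can only go at R2C1, so R2C1 = 3.
Column 1 now contains 3; hence R3C1 = 4.
4 is placed in column 1, so R1C1 = 1.
The two cells of cage e must have product 4, leaving R1C2 = 4.
Column 2 now contains 4; hence R2C2 = 1.
1 is placed in row 2; hence R2C3 = 4.
1 is placed in column 2, which forces R5C2 = 5.
5 is placed in row 5, which forces R5C3 = 1.
Column 2 now contains 5, leaving R3C2 = 3.
Cage k needs two cells with product 15, so R3C3 = 5.
1 is placed in column 3; hence R4C3 = 3.
Cage d's pair has product 3, leaving R4C4 = 1.
3 is placed in column 3, which forces R1C3 = 2.
The 3 cells of cage g must have product 30, so R1C4 = 3.
Cage g has product 30, which forces R1C5 = 5.
The 4 cells of cage a must have product 20, which forces R2C4 = 5.
The 4 cells of cage a must have product 20, leaving R2C5 = 2.
Column 4 now contains 1, which forces R3C4 = 2.
Cage a needs product 20, leaving R3C5 = 1.
The full grid is 1 4 2 3 5 / 3 1 4 5 2 / 4 3 5 2 1 / 5 2 3 1 4 / 2 5 1 4 3.

1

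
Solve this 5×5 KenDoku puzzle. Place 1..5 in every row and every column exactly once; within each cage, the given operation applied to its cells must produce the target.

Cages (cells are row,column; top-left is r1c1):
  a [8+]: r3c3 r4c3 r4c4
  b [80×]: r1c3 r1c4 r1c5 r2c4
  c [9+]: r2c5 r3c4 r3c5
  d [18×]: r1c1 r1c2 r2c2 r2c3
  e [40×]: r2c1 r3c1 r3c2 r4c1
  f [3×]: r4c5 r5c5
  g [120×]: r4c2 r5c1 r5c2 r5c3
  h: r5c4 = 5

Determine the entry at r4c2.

5

Cage h is a single given cell; hence r5c4 = 5.
Cage g needs product 120, leaving r4c2 = 5.
In row 5, 1 can only go at r5c5, so r5c5 = 1.
Column 5 already has 1, so r4c5 = 3.
The only place for 5 in row 2 is r2c1.
The only place for 3 in column 4 is r3c4.
In row 3, 5 can only go at r3c3, so r3c3 = 5.
The 4 cells of cage b must have product 80, so r1c5 = 5.
The only place for 4 in row 4 is r4c1.
Row 3 needs a 4, and only r3c5 is open for it.
Column 5 already has 4, which forces r2c5 = 2.
Cage b has product 80, leaving r1c3 = 4.
Cage b needs product 80, which forces r1c4 = 1.
Row 2 now contains 2; hence r2c4 = 4.
1 is placed in column 4, leaving r4c4 = 2.
Row 4 already has 2, leaving r4c3 = 1.
Cage g needs product 120, which forces r5c2 = 4.
The 4 cells of cage d must have product 18; hence r2c2 = 1.
Column 3 already has 1; hence r2c3 = 3.
Column 2 already has 1, so r3c2 = 2.
3 is placed in column 3, leaving r5c3 = 2.
Cage d has product 18, so r1c1 = 2.
Column 2 already has 2, which forces r1c2 = 3.
Row 3 now contains 2; hence r3c1 = 1.
2 is placed in row 5; hence r5c1 = 3.
Completed grid: 2 3 4 1 5 / 5 1 3 4 2 / 1 2 5 3 4 / 4 5 1 2 3 / 3 4 2 5 1.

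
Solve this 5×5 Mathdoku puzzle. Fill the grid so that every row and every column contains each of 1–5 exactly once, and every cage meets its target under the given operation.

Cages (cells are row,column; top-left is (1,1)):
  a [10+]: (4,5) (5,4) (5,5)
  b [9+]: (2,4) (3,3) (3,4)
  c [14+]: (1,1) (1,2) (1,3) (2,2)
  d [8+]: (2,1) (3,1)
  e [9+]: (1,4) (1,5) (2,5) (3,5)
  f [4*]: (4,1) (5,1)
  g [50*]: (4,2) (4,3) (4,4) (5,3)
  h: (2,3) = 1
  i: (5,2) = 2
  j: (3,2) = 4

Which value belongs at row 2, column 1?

3

Cage h is a single given cell, so (2,3) = 1.
J is a freebie; hence (3,2) = 4.
Column 3 now contains 1, leaving (4,3) = 2.
Cage i is given; hence (5,2) = 2.
Cage g needs product 50, which forces (5,3) = 5.
5 is placed in column 3, leaving (3,3) = 3.
Cage c needs sum 14, so (1,1) = 2.
Column 3 now contains 3; hence (1,3) = 4.
Cage d needs two cells with sum 8, so (2,1) = 3.
3 is placed in row 2; hence (2,2) = 5.
5 is placed in row 2; hence (2,4) = 4.
4 is placed in row 2; hence (2,5) = 2.
Row 3 now contains 3, leaving (3,1) = 5.
Column 5 now contains 2; hence (3,5) = 1.
5 is placed in column 2, leaving (4,2) = 1.
Row 4 already has 1, so (4,4) = 5.
Row 4 already has 5; hence (4,5) = 3.
Column 5 now contains 1, so (5,5) = 4.
5 is placed in column 2, which forces (1,2) = 3.
The 4 cells of cage e must have sum 9; hence (1,4) = 1.
3 is placed in column 5, which forces (1,5) = 5.
1 is placed in row 3, which forces (3,4) = 2.
Row 4 already has 1, so (4,1) = 4.
Row 5 now contains 4, so (5,1) = 1.
Cage a has sum 10, which forces (5,4) = 3.
The full grid is 2 3 4 1 5 / 3 5 1 4 2 / 5 4 3 2 1 / 4 1 2 5 3 / 1 2 5 3 4.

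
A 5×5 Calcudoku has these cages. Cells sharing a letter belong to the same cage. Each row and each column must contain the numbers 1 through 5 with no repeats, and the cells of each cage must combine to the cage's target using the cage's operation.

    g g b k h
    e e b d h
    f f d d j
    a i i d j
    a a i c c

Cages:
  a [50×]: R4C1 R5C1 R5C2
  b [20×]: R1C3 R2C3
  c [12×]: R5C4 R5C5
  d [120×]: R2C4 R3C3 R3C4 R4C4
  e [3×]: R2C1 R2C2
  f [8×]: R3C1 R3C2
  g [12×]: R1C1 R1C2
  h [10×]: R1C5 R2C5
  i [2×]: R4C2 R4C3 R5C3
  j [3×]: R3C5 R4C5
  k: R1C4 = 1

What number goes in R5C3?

1

K is a freebie, leaving R1C4 = 1.
Cage a has product 50, which forces R4C1 = 5.
Cage i needs product 2; hence R4C2 = 1.
Cage i needs product 2, so R4C3 = 2.
1 is placed in row 4, so R4C5 = 3.
Cage a needs product 50, which forces R5C1 = 2.
Cage a has product 50; hence R5C2 = 5.
The 3 cells of cage i must have product 2, which forces R5C3 = 1.
Column 5 now contains 3, so R5C5 = 4.
Cage e's pair has product 3, leaving R2C1 = 1.
Column 2 now contains 1, which forces R2C2 = 3.
2 is placed in column 1, leaving R3C1 = 4.
Cage f's pair has product 8, so R3C2 = 2.
Column 5 now contains 3, so R3C5 = 1.
3 is placed in row 4, leaving R4C4 = 4.
Row 5 now contains 4, so R5C4 = 3.
4 is placed in column 1, which forces R1C1 = 3.
3 is placed in column 2, which forces R1C2 = 4.
Row 1 already has 4, which forces R1C3 = 5.
5 is placed in row 1, which forces R1C5 = 2.
Column 3 now contains 5, which forces R2C3 = 4.
Cage d needs product 120; hence R2C4 = 2.
Column 5 now contains 2, leaving R2C5 = 5.
Cage d has product 120, which forces R3C3 = 3.
Column 4 already has 3, which forces R3C4 = 5.
Completed grid: 3 4 5 1 2 / 1 3 4 2 5 / 4 2 3 5 1 / 5 1 2 4 3 / 2 5 1 3 4.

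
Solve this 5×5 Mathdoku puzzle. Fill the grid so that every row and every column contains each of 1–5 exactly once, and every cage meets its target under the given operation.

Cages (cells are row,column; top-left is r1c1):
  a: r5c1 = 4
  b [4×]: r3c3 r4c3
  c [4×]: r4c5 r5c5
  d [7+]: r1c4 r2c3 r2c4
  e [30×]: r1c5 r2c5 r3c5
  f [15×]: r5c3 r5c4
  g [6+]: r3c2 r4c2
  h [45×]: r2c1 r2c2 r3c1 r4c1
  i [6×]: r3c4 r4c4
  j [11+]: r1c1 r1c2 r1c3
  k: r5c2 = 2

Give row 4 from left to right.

Cage h has product 45, so r2c2 = 3.
Cage a is given, leaving r5c1 = 4.
K is a freebie; hence r5c2 = 2.
Row 5 now contains 4; hence r5c5 = 1.
1 is placed in column 5, which forces r4c5 = 4.
The two cells of cage b must have product 4, which forces r3c3 = 4.
4 is placed in row 4, leaving r4c3 = 1.
Cage j needs sum 11; hence r1c2 = 4.
Row 1 now contains 4; hence r1c4 = 1.
Column 3 already has 1, so r2c3 = 2.
1 is placed in column 4; hence r2c4 = 4.
Row 2 now contains 2, which forces r2c5 = 5.
Cage g's pair has sum 6; hence r3c2 = 1.
Row 4 now contains 1, so r4c2 = 5.
The 3 cells of cage j must have sum 11, which forces r1c1 = 2.
Column 3 now contains 2; hence r1c3 = 5.
2 is placed in row 1; hence r1c5 = 3.
Row 2 now contains 5; hence r2c1 = 1.
Cage h needs product 45, which forces r3c1 = 5.
Column 5 already has 3, so r3c5 = 2.
Row 4 already has 5, which forces r4c1 = 3.
3 is placed in row 4; hence r4c4 = 2.
5 is placed in column 3, leaving r5c3 = 3.
3 is placed in row 5, leaving r5c4 = 5.
Row 3 now contains 2, leaving r3c4 = 3.
The full grid is 2 4 5 1 3 / 1 3 2 4 5 / 5 1 4 3 2 / 3 5 1 2 4 / 4 2 3 5 1.

3 5 1 2 4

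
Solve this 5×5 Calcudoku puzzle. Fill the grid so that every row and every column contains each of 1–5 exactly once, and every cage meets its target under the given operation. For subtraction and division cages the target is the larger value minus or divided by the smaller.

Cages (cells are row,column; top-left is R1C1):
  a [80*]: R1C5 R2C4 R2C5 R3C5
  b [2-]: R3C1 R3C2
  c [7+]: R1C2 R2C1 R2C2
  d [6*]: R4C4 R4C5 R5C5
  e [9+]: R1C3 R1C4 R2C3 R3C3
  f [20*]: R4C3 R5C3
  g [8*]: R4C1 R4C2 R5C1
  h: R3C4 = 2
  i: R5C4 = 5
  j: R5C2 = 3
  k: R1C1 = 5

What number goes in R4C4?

Cage k is given, so R1C1 = 5.
H is a freebie, leaving R3C4 = 2.
Cage j is given, which forces R5C2 = 3.
Cage i is a single given cell, so R5C4 = 5.
Column 4 now contains 2; hence R2C4 = 4.
The two cells of cage b must have difference 2, so R3C1 = 3.
The two cells of cage f must have product 20; hence R4C3 = 5.
5 is placed in row 5, leaving R5C3 = 4.
The 4 cells of cage e must have sum 9, leaving R1C3 = 2.
The 4 cells of cage e must have sum 9, so R1C4 = 3.
Cage e has sum 9, so R2C3 = 3.
4 is placed in column 3, leaving R3C3 = 1.
Column 4 already has 3, which forces R4C4 = 1.
Row 3 now contains 1; hence R3C2 = 5.
Row 3 now contains 5, which forces R3C5 = 4.
Cage d has product 6, so R4C5 = 3.
The 3 cells of cage g must have product 8, leaving R5C1 = 1.
Cage d has product 6, leaving R5C5 = 2.
Cage c has sum 7, so R1C2 = 4.
Column 5 already has 4, so R1C5 = 1.
Column 1 already has 1; hence R2C1 = 2.
The 3 cells of cage c must have sum 7, so R2C2 = 1.
The 4 cells of cage a must have product 80, which forces R2C5 = 5.
Column 1 already has 2; hence R4C1 = 4.
4 is placed in column 2, leaving R4C2 = 2.
Completed grid: 5 4 2 3 1 / 2 1 3 4 5 / 3 5 1 2 4 / 4 2 5 1 3 / 1 3 4 5 2.

1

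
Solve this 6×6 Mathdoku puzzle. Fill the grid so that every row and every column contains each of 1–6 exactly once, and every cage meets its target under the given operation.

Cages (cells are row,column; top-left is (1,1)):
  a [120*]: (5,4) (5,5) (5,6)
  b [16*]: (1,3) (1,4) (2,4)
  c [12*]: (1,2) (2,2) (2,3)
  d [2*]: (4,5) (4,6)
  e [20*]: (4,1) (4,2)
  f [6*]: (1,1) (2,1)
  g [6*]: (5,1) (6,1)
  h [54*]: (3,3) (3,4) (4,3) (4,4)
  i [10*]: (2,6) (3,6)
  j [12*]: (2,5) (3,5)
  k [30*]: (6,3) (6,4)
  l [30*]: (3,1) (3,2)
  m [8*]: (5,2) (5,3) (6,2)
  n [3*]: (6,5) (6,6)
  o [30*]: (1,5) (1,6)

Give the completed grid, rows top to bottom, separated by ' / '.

1 3 2 4 5 6 / 6 1 4 2 3 5 / 5 6 3 1 4 2 / 4 5 6 3 2 1 / 3 2 1 5 6 4 / 2 4 5 6 1 3

In row 2, 5 can only go at (2,6), so (2,6) = 5.
Cage o's pair has product 30, so (1,5) = 5.
Column 6 already has 5, so (1,6) = 6.
Column 6 already has 5, leaving (3,6) = 2.
2 is placed in column 6, leaving (4,6) = 1.
Column 6 now contains 6, leaving (5,6) = 4.
Column 6 now contains 1; hence (6,6) = 3.
1 is placed in row 4, so (4,5) = 2.
Cage a has product 120; hence (5,4) = 5.
4 is placed in row 5, leaving (5,5) = 6.
The 3 cells of cage m must have product 8, which forces (6,2) = 4.
Column 4 now contains 5, leaving (6,4) = 6.
Row 6 already has 3, so (6,5) = 1.
Cage h needs product 54; hence (3,3) = 3.
The 4 cells of cage h must have product 54, which forces (3,4) = 1.
3 is placed in row 3, so (3,5) = 4.
The two cells of cage e must have product 20, so (4,1) = 4.
4 is placed in column 2; hence (4,2) = 5.
The 4 cells of cage h must have product 54; hence (4,3) = 6.
Column 4 already has 6, which forces (4,4) = 3.
The two cells of cage g must have product 6, leaving (5,1) = 3.
1 is placed in row 6, so (6,1) = 2.
Row 6 already has 6; hence (6,3) = 5.
2 is placed in column 1, which forces (1,1) = 1.
The 3 cells of cage b must have product 16; hence (1,3) = 2.
Column 4 now contains 1, leaving (1,4) = 4.
2 is placed in column 1, leaving (2,1) = 6.
Cage b needs product 16, so (2,4) = 2.
Column 5 already has 4; hence (2,5) = 3.
The two cells of cage l must have product 30, leaving (3,1) = 5.
5 is placed in column 2, so (3,2) = 6.
2 is placed in column 3, which forces (5,3) = 1.
Row 1 already has 2, so (1,2) = 3.
Row 2 already has 3, which forces (2,2) = 1.
Column 3 now contains 1; hence (2,3) = 4.
Row 5 already has 1, which forces (5,2) = 2.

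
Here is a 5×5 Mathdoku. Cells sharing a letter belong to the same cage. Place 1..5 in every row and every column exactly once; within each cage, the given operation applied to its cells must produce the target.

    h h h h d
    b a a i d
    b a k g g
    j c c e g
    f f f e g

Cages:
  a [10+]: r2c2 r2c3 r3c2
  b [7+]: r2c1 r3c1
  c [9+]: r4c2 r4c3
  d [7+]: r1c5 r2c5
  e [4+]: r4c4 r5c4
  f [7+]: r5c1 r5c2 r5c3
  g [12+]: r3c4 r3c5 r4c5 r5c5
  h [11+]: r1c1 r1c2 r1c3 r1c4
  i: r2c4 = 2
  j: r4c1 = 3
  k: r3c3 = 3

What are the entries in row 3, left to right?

2 5 3 4 1

Cage i is given; hence r2c4 = 2.
Cage k is given, leaving r3c3 = 3.
Cage j is given, which forces r4c1 = 3.
Row 4 already has 3, leaving r4c4 = 1.
Column 4 now contains 1, leaving r5c4 = 3.
The 4 cells of cage h must have sum 11, which forces r1c2 = 3.
Column 4 now contains 3, so r1c4 = 5.
Cage b's pair has sum 7, leaving r2c1 = 5.
Cage b needs two cells with sum 7, so r3c1 = 2.
5 is placed in column 4, which forces r3c4 = 4.
Column 1 already has 2, so r1c1 = 1.
Cage h needs sum 11, leaving r1c3 = 2.
The two cells of cage d must have sum 7, which forces r1c5 = 4.
Cage d needs two cells with sum 7; hence r2c5 = 3.
The 3 cells of cage a must have sum 10, leaving r3c2 = 5.
5 is placed in row 3, leaving r3c5 = 1.
Column 2 now contains 5, so r4c2 = 4.
Row 4 now contains 4, which forces r4c3 = 5.
Row 4 now contains 5; hence r4c5 = 2.
Column 1 now contains 1, which forces r5c1 = 4.
Row 5 now contains 4, leaving r5c3 = 1.
2 is placed in column 5; hence r5c5 = 5.
Column 2 now contains 4, leaving r2c2 = 1.
1 is placed in column 3, so r2c3 = 4.
Row 5 already has 1, so r5c2 = 2.
The full grid is 1 3 2 5 4 / 5 1 4 2 3 / 2 5 3 4 1 / 3 4 5 1 2 / 4 2 1 3 5.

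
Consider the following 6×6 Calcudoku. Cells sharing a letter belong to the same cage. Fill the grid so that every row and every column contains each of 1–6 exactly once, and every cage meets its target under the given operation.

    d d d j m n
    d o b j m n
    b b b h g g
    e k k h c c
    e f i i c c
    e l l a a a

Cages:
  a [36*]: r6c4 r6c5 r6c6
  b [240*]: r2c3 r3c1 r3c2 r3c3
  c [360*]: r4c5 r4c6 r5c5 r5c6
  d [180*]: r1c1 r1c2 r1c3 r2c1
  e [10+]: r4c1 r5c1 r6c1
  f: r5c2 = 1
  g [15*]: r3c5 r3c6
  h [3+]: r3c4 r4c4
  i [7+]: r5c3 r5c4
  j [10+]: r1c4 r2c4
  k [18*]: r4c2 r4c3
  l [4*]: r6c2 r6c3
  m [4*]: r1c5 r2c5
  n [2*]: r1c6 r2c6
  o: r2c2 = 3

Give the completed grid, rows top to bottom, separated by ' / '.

Cage o is a single given cell, leaving r2c2 = 3.
Column 2 already has 3, so r4c2 = 6.
Row 4 already has 6, leaving r4c3 = 3.
Cage f is given, which forces r5c2 = 1.
Column 2 already has 1, so r6c2 = 4.
4 is placed in row 6, leaving r6c3 = 1.
Row 1 needs a 3, and only r1c1 is open for it.
The 3 cells of cage e must have sum 10, so r4c1 = 1.
Row 4 now contains 1, which forces r4c4 = 2.
Cage e has sum 10, which forces r5c1 = 4.
Cage e needs sum 10, which forces r6c1 = 5.
2 is placed in column 4, leaving r3c4 = 1.
Cage i's pair has sum 7, which forces r5c3 = 2.
Cage i's pair has sum 7, leaving r5c4 = 5.
Row 2 needs a 5, and only r2c3 is open for it.
The 4 cells of cage d must have product 180; hence r1c2 = 5.
5 is placed in column 3, leaving r1c3 = 6.
6 is placed in row 1, so r1c4 = 4.
4 is placed in row 1; hence r1c5 = 1.
Row 1 now contains 1; hence r1c6 = 2.
Cage d has product 180; hence r2c1 = 2.
Column 4 now contains 4, which forces r2c4 = 6.
Column 5 now contains 1; hence r2c5 = 4.
2 is placed in column 6, which forces r2c6 = 1.
The 4 cells of cage b must have product 240; hence r3c1 = 6.
Cage b has product 240, which forces r3c2 = 2.
Cage b has product 240, so r3c3 = 4.
Column 5 already has 4, so r4c5 = 5.
Row 4 already has 5, which forces r4c6 = 4.
Column 4 now contains 6, leaving r6c4 = 3.
Row 6 already has 3, so r6c6 = 6.
Column 5 already has 5; hence r3c5 = 3.
Cage g's pair has product 15, so r3c6 = 5.
The 4 cells of cage c must have product 360, which forces r5c5 = 6.
6 is placed in column 6; hence r5c6 = 3.
Row 6 already has 6, so r6c5 = 2.

3 5 6 4 1 2 / 2 3 5 6 4 1 / 6 2 4 1 3 5 / 1 6 3 2 5 4 / 4 1 2 5 6 3 / 5 4 1 3 2 6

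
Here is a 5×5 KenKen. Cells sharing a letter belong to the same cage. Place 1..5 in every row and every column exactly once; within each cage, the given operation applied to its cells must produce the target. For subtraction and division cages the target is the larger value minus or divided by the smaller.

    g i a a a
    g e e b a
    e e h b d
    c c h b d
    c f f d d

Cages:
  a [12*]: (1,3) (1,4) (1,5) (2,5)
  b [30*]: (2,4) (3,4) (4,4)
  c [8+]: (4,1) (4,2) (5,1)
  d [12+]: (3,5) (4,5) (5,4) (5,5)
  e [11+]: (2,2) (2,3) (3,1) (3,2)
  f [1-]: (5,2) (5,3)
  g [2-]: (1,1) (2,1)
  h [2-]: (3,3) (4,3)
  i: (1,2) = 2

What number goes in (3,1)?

4

Cage i is a single given cell; hence (1,2) = 2.
Cage a has product 12; hence (2,5) = 1.
In row 1, 5 can only go at (1,1), so (1,1) = 5.
Cage g's pair has difference 2, so (2,1) = 3.
Cage e has sum 11, which forces (2,3) = 2.
Row 2 now contains 2, so (2,4) = 5.
5 is placed in row 2, leaving (2,2) = 4.
The two cells of cage f must have difference 1, leaving (5,3) = 4.
The only place for 1 in column 2 is (3,2).
The 4 cells of cage e must have sum 11; hence (3,1) = 4.
Cage c has sum 8; hence (4,2) = 5.
5 is placed in column 2, so (5,2) = 3.
The only place for 4 in row 4 is (4,5).
The 4 cells of cage a must have product 12, so (1,3) = 1.
Cage a needs product 12, which forces (1,4) = 4.
Column 5 now contains 4; hence (1,5) = 3.
Column 3 now contains 1, which forces (4,3) = 3.
Row 4 already has 3; hence (4,4) = 2.
Cage d needs sum 12; hence (5,4) = 1.
Column 3 now contains 3, leaving (3,3) = 5.
2 is placed in column 4; hence (3,4) = 3.
5 is placed in row 3; hence (3,5) = 2.
Row 4 already has 2; hence (4,1) = 1.
1 is placed in row 5; hence (5,1) = 2.
Column 5 now contains 2; hence (5,5) = 5.
The full grid is 5 2 1 4 3 / 3 4 2 5 1 / 4 1 5 3 2 / 1 5 3 2 4 / 2 3 4 1 5.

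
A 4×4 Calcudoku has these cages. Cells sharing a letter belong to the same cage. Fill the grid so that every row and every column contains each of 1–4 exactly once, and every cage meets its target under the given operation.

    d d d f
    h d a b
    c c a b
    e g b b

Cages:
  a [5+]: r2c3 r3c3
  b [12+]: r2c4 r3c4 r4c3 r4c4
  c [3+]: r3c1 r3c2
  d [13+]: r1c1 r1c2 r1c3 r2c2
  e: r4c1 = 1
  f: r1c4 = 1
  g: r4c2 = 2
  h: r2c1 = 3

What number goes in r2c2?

4

F is a freebie, leaving r1c4 = 1.
Cage h is given, which forces r2c1 = 3.
Cage d needs sum 13; hence r2c2 = 4.
Row 2 already has 4, leaving r2c4 = 2.
E is a freebie, leaving r4c1 = 1.
Cage g is a single given cell; hence r4c2 = 2.
Column 2 already has 2, which forces r1c2 = 3.
Row 2 already has 2; hence r2c3 = 1.
1 is placed in column 1, so r3c1 = 2.
Column 2 already has 2, leaving r3c2 = 1.
Cage a needs two cells with sum 5, so r3c3 = 4.
Cage b has sum 12, so r3c4 = 3.
Cage b has sum 12; hence r4c3 = 3.
Cage b needs sum 12, leaving r4c4 = 4.
Column 1 now contains 2, which forces r1c1 = 4.
Column 3 now contains 4, so r1c3 = 2.
The full grid is 4 3 2 1 / 3 4 1 2 / 2 1 4 3 / 1 2 3 4.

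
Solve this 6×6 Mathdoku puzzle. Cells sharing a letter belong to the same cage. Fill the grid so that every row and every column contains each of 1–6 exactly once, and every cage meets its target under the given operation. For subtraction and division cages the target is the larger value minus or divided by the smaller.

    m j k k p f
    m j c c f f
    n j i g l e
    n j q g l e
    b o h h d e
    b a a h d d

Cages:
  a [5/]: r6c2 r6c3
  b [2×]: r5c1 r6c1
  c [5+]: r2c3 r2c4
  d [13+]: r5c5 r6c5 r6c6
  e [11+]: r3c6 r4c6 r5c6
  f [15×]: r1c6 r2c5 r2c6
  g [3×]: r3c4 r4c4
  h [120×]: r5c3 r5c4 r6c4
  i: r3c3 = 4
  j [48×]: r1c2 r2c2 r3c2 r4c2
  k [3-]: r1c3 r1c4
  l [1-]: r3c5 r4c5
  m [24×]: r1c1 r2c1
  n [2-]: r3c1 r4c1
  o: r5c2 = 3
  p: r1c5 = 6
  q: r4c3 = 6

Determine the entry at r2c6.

1

P is a freebie, which forces r1c5 = 6.
Cage i is a single given cell, leaving r3c3 = 4.
Cage q is given; hence r4c3 = 6.
Cage o is a single given cell, which forces r5c2 = 3.
Column 3 already has 6, leaving r5c3 = 5.
Column 3 already has 5, leaving r6c3 = 1.
Row 1 already has 6; hence r1c1 = 4.
The two cells of cage k must have difference 3, leaving r1c3 = 2.
The two cells of cage k must have difference 3, which forces r1c4 = 5.
Cage m needs two cells with product 24, leaving r2c1 = 6.
2 is placed in column 3; hence r2c3 = 3.
Row 2 already has 3, so r2c4 = 2.
Cage b's pair has product 2, leaving r5c1 = 1.
Row 6 now contains 1, so r6c1 = 2.
Row 6 now contains 1, which forces r6c2 = 5.
Row 6 already has 5; hence r6c5 = 3.
2 is placed in row 1, leaving r1c2 = 1.
The 3 cells of cage f must have product 15, which forces r1c6 = 3.
The 4 cells of cage j must have product 48, so r2c2 = 4.
Cage j needs product 48; hence r3c2 = 6.
Cage j has product 48, which forces r4c2 = 2.
Cage d needs sum 13; hence r5c5 = 4.
The 3 cells of cage d must have sum 13, so r6c6 = 6.
Cage l's pair has difference 1; hence r3c5 = 2.
Cage e has sum 11, so r3c6 = 5.
Column 5 now contains 4, which forces r4c5 = 1.
Cage e needs sum 11; hence r4c6 = 4.
Row 5 already has 4, which forces r5c4 = 6.
6 is placed in column 6, which forces r5c6 = 2.
Row 6 now contains 6; hence r6c4 = 4.
1 is placed in column 5; hence r2c5 = 5.
Column 6 already has 5, leaving r2c6 = 1.
5 is placed in row 3, so r3c1 = 3.
Cage g's pair has product 3, which forces r3c4 = 1.
The two cells of cage n must have difference 2; hence r4c1 = 5.
Row 4 already has 1, so r4c4 = 3.
Filled in: 4 1 2 5 6 3 / 6 4 3 2 5 1 / 3 6 4 1 2 5 / 5 2 6 3 1 4 / 1 3 5 6 4 2 / 2 5 1 4 3 6.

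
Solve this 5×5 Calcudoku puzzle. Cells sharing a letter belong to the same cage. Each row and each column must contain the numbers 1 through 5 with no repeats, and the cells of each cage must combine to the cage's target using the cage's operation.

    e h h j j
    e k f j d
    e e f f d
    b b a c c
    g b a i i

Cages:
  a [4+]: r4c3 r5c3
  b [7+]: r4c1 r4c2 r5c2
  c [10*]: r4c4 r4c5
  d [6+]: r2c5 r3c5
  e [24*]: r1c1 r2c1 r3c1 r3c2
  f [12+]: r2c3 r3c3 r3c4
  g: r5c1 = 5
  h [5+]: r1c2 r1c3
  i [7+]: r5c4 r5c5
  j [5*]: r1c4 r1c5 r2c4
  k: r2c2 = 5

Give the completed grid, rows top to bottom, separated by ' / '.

4 3 2 5 1 / 3 5 4 1 2 / 2 1 5 3 4 / 1 4 3 2 5 / 5 2 1 4 3

Cage j has product 5, which forces r1c4 = 5.
Cage j has product 5; hence r1c5 = 1.
K is a freebie; hence r2c2 = 5.
The 3 cells of cage j must have product 5, which forces r2c4 = 1.
Column 4 already has 5, which forces r4c4 = 2.
Row 4 already has 2, so r4c5 = 5.
G is a freebie, which forces r5c1 = 5.
Cage f needs sum 12, which forces r3c3 = 5.
In row 1, 4 can only go at r1c1, so r1c1 = 4.
The only place for 4 in row 4 is r4c2.
The 3 cells of cage b must have sum 7, leaving r4c1 = 1.
1 is placed in row 4, which forces r4c3 = 3.
The 3 cells of cage b must have sum 7, so r5c2 = 2.
Column 3 already has 3, so r5c3 = 1.
2 is placed in column 2; hence r1c2 = 3.
Column 3 already has 3, which forces r1c3 = 2.
Column 3 already has 3, which forces r2c3 = 4.
4 is placed in row 2, leaving r2c5 = 2.
Cage e needs product 24, so r3c2 = 1.
Cage f has sum 12, leaving r3c4 = 3.
Column 5 now contains 2; hence r3c5 = 4.
Column 4 already has 3, which forces r5c4 = 4.
Column 5 already has 4, which forces r5c5 = 3.
Row 2 now contains 2, which forces r2c1 = 3.
Row 3 already has 3, leaving r3c1 = 2.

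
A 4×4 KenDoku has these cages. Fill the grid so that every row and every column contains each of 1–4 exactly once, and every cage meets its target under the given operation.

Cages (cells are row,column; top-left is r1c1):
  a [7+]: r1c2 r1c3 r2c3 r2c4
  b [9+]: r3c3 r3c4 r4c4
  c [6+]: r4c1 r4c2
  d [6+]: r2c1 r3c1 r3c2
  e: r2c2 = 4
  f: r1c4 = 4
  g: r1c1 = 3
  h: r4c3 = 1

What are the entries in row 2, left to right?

2 4 3 1

Cage g is given, which forces r1c1 = 3.
F is a freebie, which forces r1c4 = 4.
Cage e is a single given cell; hence r2c2 = 4.
Column 2 now contains 4, leaving r4c2 = 2.
Cage h is a single given cell; hence r4c3 = 1.
2 is placed in row 4; hence r4c4 = 3.
Column 2 now contains 2, so r1c2 = 1.
Column 3 already has 1, leaving r1c3 = 2.
Cage a needs sum 7, which forces r2c3 = 3.
Cage a has sum 7, so r2c4 = 1.
Column 2 now contains 1, which forces r3c2 = 3.
The 3 cells of cage b must have sum 9, which forces r3c3 = 4.
Cage b has sum 9, so r3c4 = 2.
2 is placed in row 4, so r4c1 = 4.
Row 2 already has 1, leaving r2c1 = 2.
Row 3 already has 2, which forces r3c1 = 1.
The full grid is 3 1 2 4 / 2 4 3 1 / 1 3 4 2 / 4 2 1 3.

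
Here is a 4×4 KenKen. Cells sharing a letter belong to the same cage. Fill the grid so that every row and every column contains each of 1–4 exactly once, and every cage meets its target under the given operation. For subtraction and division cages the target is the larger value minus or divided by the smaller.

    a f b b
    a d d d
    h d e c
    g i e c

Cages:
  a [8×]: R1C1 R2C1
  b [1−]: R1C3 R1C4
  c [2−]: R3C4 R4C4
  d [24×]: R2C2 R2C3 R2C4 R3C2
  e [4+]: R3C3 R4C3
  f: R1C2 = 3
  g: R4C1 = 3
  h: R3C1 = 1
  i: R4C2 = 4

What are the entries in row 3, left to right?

1 2 3 4

Cage f is a single given cell, so R1C2 = 3.
H is a freebie, so R3C1 = 1.
Row 3 now contains 1, leaving R3C3 = 3.
Cage g is given, so R4C1 = 3.
Cage i is a single given cell, leaving R4C2 = 4.
3 is placed in column 3, which forces R4C3 = 1.
1 is placed in row 4, leaving R4C4 = 2.
Cage b's pair has difference 1, so R1C3 = 2.
Cage b's pair has difference 1; hence R1C4 = 1.
Cage d has product 24, leaving R2C2 = 1.
The 4 cells of cage d must have product 24, so R2C3 = 4.
The 4 cells of cage d must have product 24, so R2C4 = 3.
Column 2 already has 4, which forces R3C2 = 2.
Column 4 already has 2, leaving R3C4 = 4.
Row 1 already has 2, so R1C1 = 4.
4 is placed in row 2, leaving R2C1 = 2.
Filled in: 4 3 2 1 / 2 1 4 3 / 1 2 3 4 / 3 4 1 2.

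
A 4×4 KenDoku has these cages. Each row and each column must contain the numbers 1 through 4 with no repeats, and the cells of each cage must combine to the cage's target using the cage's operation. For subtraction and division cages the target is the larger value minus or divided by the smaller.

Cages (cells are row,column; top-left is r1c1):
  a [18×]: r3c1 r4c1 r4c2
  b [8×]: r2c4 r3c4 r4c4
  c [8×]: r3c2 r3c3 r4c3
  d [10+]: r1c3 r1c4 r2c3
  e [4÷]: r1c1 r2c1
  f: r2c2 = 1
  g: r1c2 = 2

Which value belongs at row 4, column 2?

Cage g is a single given cell; hence r1c2 = 2.
Row 1 already has 2, which forces r1c3 = 4.
Row 1 already has 4, which forces r1c4 = 3.
Cage f is a single given cell; hence r2c2 = 1.
Column 3 now contains 4; hence r2c3 = 3.
Cage a needs product 18, so r3c1 = 3.
1 is placed in column 2; hence r3c2 = 4.
The 3 cells of cage a must have product 18, so r4c1 = 2.
Cage a has product 18, leaving r4c2 = 3.
Row 4 already has 2, so r4c3 = 1.
Row 4 already has 1, which forces r4c4 = 4.
Row 1 already has 4; hence r1c1 = 1.
Row 2 already has 1, which forces r2c1 = 4.
4 is placed in column 4; hence r2c4 = 2.
1 is placed in column 3; hence r3c3 = 2.
The 3 cells of cage b must have product 8; hence r3c4 = 1.
Filled in: 1 2 4 3 / 4 1 3 2 / 3 4 2 1 / 2 3 1 4.

3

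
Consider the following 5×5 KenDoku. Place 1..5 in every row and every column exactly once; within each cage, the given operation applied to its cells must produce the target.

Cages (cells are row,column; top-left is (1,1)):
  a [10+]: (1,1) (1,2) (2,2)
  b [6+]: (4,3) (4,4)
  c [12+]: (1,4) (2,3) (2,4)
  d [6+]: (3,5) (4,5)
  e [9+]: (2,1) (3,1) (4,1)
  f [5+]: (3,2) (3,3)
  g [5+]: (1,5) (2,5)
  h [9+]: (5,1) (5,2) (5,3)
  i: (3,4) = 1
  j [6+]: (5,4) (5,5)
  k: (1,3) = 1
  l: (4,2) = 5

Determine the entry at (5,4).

2

K is a freebie, leaving (1,3) = 1.
Cage i is a single given cell, leaving (3,4) = 1.
Cage l is a single given cell; hence (4,2) = 5.
Row 4 needs a 3, and only (4,1) is open for it.
The only place for 1 in row 4 is (4,5).
Cage d needs two cells with sum 6, leaving (3,5) = 5.
Row 2 needs a 1, and only (2,2) is open for it.
The 3 cells of cage a must have sum 10, so (1,1) = 5.
The 3 cells of cage a must have sum 10, so (1,2) = 4.
Row 1 now contains 4; hence (1,4) = 3.
Row 1 now contains 3, which forces (1,5) = 2.
2 is placed in column 5, leaving (2,5) = 3.
2 is placed in column 5, leaving (5,5) = 4.
Cage h has sum 9, which forces (5,1) = 1.
The 3 cells of cage h must have sum 9, so (5,2) = 3.
Cage h has sum 9, which forces (5,3) = 5.
Row 5 already has 4, which forces (5,4) = 2.
Column 3 now contains 5, leaving (2,3) = 4.
Cage c needs sum 12, so (2,4) = 5.
Column 2 already has 3, leaving (3,2) = 2.
The two cells of cage f must have sum 5, so (3,3) = 3.
The two cells of cage b must have sum 6, leaving (4,3) = 2.
2 is placed in column 4, so (4,4) = 4.
Row 2 now contains 4, so (2,1) = 2.
Row 3 now contains 2, so (3,1) = 4.
Completed grid: 5 4 1 3 2 / 2 1 4 5 3 / 4 2 3 1 5 / 3 5 2 4 1 / 1 3 5 2 4.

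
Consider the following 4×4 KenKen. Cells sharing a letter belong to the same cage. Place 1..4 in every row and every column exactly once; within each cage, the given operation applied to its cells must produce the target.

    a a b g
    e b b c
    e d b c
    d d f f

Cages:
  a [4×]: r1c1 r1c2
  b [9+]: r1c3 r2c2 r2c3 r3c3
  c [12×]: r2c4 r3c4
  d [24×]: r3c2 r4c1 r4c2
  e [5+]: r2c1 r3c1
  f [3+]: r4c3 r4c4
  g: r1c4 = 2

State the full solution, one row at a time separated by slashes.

1 4 3 2 / 2 1 4 3 / 3 2 1 4 / 4 3 2 1

Cage g is a single given cell, which forces r1c4 = 2.
2 is placed in column 4, so r4c4 = 1.
Row 4 now contains 1, which forces r4c3 = 2.
The 4 cells of cage b must have sum 9, so r2c2 = 1.
The 3 cells of cage d must have product 24; hence r3c2 = 2.
The two cells of cage a must have product 4, which forces r1c1 = 1.
Column 2 now contains 1; hence r1c2 = 4.
4 is placed in row 1, leaving r1c3 = 3.
Column 3 already has 3, leaving r2c3 = 4.
4 is placed in row 2, leaving r2c4 = 3.
Column 1 now contains 1, which forces r3c1 = 3.
Column 3 already has 4, leaving r3c3 = 1.
3 is placed in column 4, so r3c4 = 4.
Column 1 already has 3, which forces r4c1 = 4.
Column 2 already has 4, leaving r4c2 = 3.
4 is placed in row 2; hence r2c1 = 2.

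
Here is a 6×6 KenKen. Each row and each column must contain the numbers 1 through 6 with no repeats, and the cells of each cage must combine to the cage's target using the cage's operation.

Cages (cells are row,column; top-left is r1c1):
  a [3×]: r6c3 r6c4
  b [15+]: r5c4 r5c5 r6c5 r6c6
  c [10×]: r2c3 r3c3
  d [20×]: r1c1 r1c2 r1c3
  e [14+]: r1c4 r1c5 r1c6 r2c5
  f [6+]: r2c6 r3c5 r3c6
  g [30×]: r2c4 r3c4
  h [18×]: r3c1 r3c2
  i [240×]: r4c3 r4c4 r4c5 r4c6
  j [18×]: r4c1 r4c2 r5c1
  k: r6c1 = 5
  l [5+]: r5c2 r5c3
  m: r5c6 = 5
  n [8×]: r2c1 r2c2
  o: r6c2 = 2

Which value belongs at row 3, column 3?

Cage m is given, leaving r5c6 = 5.
Cage k is given, which forces r6c1 = 5.
O is a freebie, which forces r6c2 = 2.
The two cells of cage n must have product 8, so r2c1 = 2.
Column 2 now contains 2, leaving r2c2 = 4.
2 is placed in row 2, so r2c3 = 5.
Row 2 already has 5, so r2c4 = 6.
5 is placed in column 3; hence r3c3 = 2.
Column 4 already has 6; hence r3c4 = 5.
Cage d needs product 20; hence r1c2 = 5.
Cage f needs sum 6, leaving r2c6 = 1.
Cage f needs sum 6; hence r3c5 = 1.
The 3 cells of cage f must have sum 6, so r3c6 = 4.
Cage i has product 240, which forces r4c5 = 5.
The two cells of cage l must have sum 5, which forces r5c2 = 1.
Cage l needs two cells with sum 5, so r5c3 = 4.
The 3 cells of cage d must have product 20; hence r1c1 = 4.
Column 3 now contains 4, leaving r1c3 = 1.
Row 2 now contains 1; hence r2c5 = 3.
The 3 cells of cage j must have product 18, which forces r4c1 = 1.
Column 3 now contains 4, leaving r4c3 = 6.
The 4 cells of cage i must have product 240, which forces r4c4 = 4.
The 4 cells of cage i must have product 240; hence r4c6 = 2.
1 is placed in column 3, leaving r6c3 = 3.
3 is placed in row 6, leaving r6c4 = 1.
Cage b has sum 15, leaving r6c5 = 4.
3 is placed in row 6, so r6c6 = 6.
Cage e needs sum 14, so r1c4 = 2.
Cage e has sum 14, which forces r1c5 = 6.
6 is placed in column 6, so r1c6 = 3.
6 is placed in row 4, which forces r4c2 = 3.
Cage j has product 18; hence r5c1 = 6.
Cage b needs sum 15; hence r5c4 = 3.
Cage b has sum 15, leaving r5c5 = 2.
6 is placed in column 1, which forces r3c1 = 3.
Column 2 already has 3; hence r3c2 = 6.
The full grid is 4 5 1 2 6 3 / 2 4 5 6 3 1 / 3 6 2 5 1 4 / 1 3 6 4 5 2 / 6 1 4 3 2 5 / 5 2 3 1 4 6.

2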